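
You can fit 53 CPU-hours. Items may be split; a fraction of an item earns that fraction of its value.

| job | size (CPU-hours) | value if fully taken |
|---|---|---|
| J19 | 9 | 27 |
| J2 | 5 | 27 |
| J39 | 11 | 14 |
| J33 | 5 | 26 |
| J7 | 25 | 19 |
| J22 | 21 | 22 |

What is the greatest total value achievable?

117.52

Rank by value-to-size ratio: J2 27/5≈5.4, J33 26/5≈5.2, J19 27/9≈3, J39 14/11≈1.27, J22 22/21≈1.05, J7 19/25≈0.76.
All 5 CPU-hours of J2 fit (value 27) → 48 remain.
Take all of J33 (5 CPU-hours, value 26) → 43 CPU-hours left.
Take all of J19 (9 CPU-hours, value 27) → 34 CPU-hours left.
Take all of J39 (11 CPU-hours, value 14) → 23 CPU-hours left.
All 21 CPU-hours of J22 fit (value 22) → 2 remain.
2 CPU-hours left: a 2/25 share of J7 gives 19×2/25 = 1.52.
Total value = 117.52.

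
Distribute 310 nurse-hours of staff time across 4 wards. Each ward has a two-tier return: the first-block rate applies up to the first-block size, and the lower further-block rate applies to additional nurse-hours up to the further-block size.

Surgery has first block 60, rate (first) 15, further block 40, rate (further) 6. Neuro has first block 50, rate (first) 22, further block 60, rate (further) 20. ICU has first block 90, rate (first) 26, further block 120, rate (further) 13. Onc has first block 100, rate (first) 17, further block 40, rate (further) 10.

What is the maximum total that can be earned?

Rank every tier by rate: ICU/first 26 > Neuro/first 22 > Neuro/second 20 > Onc/first 17 > Surgery/first 15 > ICU/second 13 > Onc/second 10 > Surgery/second 6.
ICU/first (26): +90 — 220 left.
Fill Neuro first block (50 at 22) — 170 left.
Neuro second at 20: fill all 60 — 110 left.
Fill Onc first block (100 at 17) — 10 left.
Surgery/first: +10 of 60 at 15; pool empty.
Total = 26×90 + 22×50 + 20×60 + 17×100 + 15×10 = 6490.

6490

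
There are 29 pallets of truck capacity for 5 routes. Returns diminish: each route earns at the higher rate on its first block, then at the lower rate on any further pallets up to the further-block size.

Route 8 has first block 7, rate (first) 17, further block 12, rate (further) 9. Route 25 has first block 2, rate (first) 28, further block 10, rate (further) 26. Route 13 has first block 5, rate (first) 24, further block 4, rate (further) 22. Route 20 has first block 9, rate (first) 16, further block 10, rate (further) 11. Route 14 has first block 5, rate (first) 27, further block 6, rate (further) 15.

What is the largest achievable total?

710

Order all 10 blocks by rate: Route 25/T1 28 > Route 14/T1 27 > Route 25/T2 26 > Route 13/T1 24 > Route 13/T2 22 > Route 8/T1 17 > Route 20/T1 16 > Route 14/T2 15 > Route 20/T2 11 > Route 8/T2 9.
Route 25 T1 at 28: fill all 2 — 27 left.
Route 14/T1 (27): +5 — 22 left.
Route 25 T2 at 26: fill all 10 — 12 left.
Route 13 T1 at 24: fill all 5 — 7 left.
Fill Route 13 T2 block (4 at 22) — 3 left.
Route 8 T1 at 17: only 3 left, fill 3.
Total = 28×2 + 27×5 + 26×10 + 24×5 + 22×4 + 17×3 = 710.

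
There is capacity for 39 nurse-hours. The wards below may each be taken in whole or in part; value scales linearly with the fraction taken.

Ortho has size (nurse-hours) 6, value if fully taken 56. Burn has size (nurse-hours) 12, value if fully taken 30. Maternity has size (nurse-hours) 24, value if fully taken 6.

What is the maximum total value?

Rank by value-to-size ratio: Ortho 56/6≈9.33, Burn 30/12≈2.5, Maternity 6/24≈0.25.
Take all of Ortho (6 nurse-hours, value 56) ; 33 nurse-hours left.
Burn: take in full, 12 nurse-hours for value 30 ; 21 left.
Only 21 nurse-hours remain; take 21/24 of Maternity for value 6×21/24 = 5.25.
Total value = 91.25.

91.25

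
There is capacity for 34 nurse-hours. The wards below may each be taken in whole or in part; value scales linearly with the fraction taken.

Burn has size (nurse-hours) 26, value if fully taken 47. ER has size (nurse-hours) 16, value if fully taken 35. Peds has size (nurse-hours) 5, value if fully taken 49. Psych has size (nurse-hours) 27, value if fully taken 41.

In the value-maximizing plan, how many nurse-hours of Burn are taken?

13

Sort by value density: Peds 49/5≈9.8, ER 35/16≈2.19, Burn 47/26≈1.81, Psych 41/27≈1.52.
Take all of Peds (5 nurse-hours, value 49) ; 29 nurse-hours left.
All 16 nurse-hours of ER fit (value 35) ; 13 remain.
13 nurse-hours left: a 13/26 share of Burn gives 47×13/26 = 23.5.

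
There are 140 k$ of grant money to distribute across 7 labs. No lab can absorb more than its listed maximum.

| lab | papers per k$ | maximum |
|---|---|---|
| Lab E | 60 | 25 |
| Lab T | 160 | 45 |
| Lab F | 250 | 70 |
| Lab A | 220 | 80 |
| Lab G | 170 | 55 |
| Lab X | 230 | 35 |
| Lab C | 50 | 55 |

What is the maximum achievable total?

33250

Highest papers per k$ first: Lab F 250 > Lab X 230 > Lab A 220 > Lab G 170 > Lab T 160 > Lab E 60 > Lab C 50.
Lab F takes 70 to reach its cap of 70 — 70 left.
Lab X takes 35 to reach its cap of 35 — 35 left.
Lab A: +35 (room for 80) → 35. Pool exhausted.
Total = 250×70 + 220×35 + 230×35 = 33250.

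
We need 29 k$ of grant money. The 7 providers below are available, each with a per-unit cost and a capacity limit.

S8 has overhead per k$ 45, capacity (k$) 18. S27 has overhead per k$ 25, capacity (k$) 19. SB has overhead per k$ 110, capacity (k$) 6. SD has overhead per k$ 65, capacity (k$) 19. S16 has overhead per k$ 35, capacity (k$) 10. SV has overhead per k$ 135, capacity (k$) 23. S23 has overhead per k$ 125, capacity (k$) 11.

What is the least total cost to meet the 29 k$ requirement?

825

Cheapest first:
Take 19 from S27 at 25 ; need 10 more.
S16 at 35: take all 10 k$ ; 0 still needed.
S8, SD, SB, S23, SV: unused.
Cost = 19×25 + 10×35 = 825.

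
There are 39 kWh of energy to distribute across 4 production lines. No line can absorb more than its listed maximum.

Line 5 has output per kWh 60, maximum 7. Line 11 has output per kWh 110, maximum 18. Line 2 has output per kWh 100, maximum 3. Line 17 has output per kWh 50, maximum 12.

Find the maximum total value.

Order the production lines by output per kWh: Line 11 110 > Line 2 100 > Line 5 60 > Line 17 50.
Line 11: +18 to 18 (cap) → 21 left.
Give Line 2 3 to hit its cap of 3 → 18 left.
Give Line 5 7 to hit its cap of 7 → 11 left.
Line 17 has room for 12 but only 11 remain, so it gets 11.
Total = 60×7 + 110×18 + 100×3 + 50×11 = 3250.

3250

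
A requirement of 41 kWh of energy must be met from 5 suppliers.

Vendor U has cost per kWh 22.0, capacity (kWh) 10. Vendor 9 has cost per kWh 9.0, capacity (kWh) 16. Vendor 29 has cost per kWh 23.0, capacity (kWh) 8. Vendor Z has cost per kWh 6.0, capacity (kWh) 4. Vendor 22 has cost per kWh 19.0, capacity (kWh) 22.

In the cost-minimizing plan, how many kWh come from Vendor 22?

Cheapest first:
Take 4 from Vendor Z at 6.0 — need 37 more.
Vendor 9 (9.0): use full 16 — 21 kWh to go.
Take 21 from Vendor 22 at 19.0 to finish.
Vendor U, Vendor 29: unused.

21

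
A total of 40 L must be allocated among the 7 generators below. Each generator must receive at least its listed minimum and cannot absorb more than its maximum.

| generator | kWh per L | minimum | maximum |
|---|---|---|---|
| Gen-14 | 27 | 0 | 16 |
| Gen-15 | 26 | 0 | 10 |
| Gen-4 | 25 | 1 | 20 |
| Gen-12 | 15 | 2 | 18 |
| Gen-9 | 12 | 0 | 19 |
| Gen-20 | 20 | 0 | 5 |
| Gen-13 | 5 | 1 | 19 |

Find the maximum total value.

Meeting every minimum uses 0+0+1+2+0+0+1 = 4 L, leaving 36.
Highest kWh per L first: Gen-14 27 > Gen-15 26 > Gen-4 25 > Gen-20 20 > Gen-12 15 > Gen-9 12 > Gen-13 5.
Gen-14: +16 to 16 (cap) → 20 left.
Gen-15: +10 to 10 (cap) → 10 left.
Gen-4 has room for 19 more but only 10 remain, so it gets 11.
Total = 27×16 + 26×10 + 25×11 + 15×2 + 5×1 = 1002.

1002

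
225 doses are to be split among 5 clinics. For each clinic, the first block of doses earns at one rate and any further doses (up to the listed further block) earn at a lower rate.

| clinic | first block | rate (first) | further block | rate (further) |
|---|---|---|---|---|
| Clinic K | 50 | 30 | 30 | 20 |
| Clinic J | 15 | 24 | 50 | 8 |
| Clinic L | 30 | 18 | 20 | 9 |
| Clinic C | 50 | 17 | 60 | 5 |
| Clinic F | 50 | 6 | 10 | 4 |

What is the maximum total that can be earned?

4270

Order all 10 blocks by rate: Clinic K/first 30 > Clinic J/first 24 > Clinic K/second 20 > Clinic L/first 18 > Clinic C/first 17 > Clinic L/second 9 > Clinic J/second 8 > Clinic F/first 6 > Clinic C/second 5 > Clinic F/second 4.
Clinic K first at 30: fill all 50 ; 175 left.
Clinic J first at 24: fill all 15 ; 160 left.
Clinic K/second (20): +30 ; 130 left.
Clinic L first at 18: fill all 30 ; 100 left.
Clinic C/first (17): +50 ; 50 left.
Clinic L/second (9): +20 ; 30 left.
Clinic J/second: +30 of 50 at 8; pool empty.
Total = 30×50 + 24×15 + 20×30 + 18×30 + 17×50 + 9×20 + 8×30 = 4270.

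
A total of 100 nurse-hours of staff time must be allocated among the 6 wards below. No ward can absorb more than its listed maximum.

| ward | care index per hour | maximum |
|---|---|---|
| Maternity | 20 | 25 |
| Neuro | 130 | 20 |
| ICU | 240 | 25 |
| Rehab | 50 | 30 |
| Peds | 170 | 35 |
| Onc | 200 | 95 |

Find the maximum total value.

Highest care index per hour first: ICU 240 > Onc 200 > Peds 170 > Neuro 130 > Rehab 50 > Maternity 20.
ICU takes 25 to reach its cap of 25 → 75 left.
Onc has room for 95 but only 75 remain, so it gets 75.
Total = 240×25 + 200×75 = 21000.

21000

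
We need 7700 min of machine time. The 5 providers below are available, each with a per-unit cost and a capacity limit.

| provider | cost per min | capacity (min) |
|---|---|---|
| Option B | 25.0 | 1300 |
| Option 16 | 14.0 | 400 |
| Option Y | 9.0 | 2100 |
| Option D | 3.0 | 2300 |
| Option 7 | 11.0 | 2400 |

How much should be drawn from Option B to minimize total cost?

500

Use providers in increasing cost order.
Option D at 3.0: take all 2300 min → 5400 still needed.
Option Y at 9.0: take all 2100 min → 3300 still needed.
Take 2400 from Option 7 at 11.0 → need 900 more.
Option 16 (14.0): use full 400 → 500 min to go.
Take 500 from Option B at 25.0 to finish.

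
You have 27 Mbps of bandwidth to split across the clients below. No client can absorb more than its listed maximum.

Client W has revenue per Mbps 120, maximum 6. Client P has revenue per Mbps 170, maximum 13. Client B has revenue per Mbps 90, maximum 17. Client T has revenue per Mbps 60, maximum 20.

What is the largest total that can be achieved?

Rank by revenue per Mbps: Client P 170 > Client W 120 > Client B 90 > Client T 60.
Client P: +13 to 13 (cap) — 14 left.
Client W takes 6 to reach its cap of 6 — 8 left.
Client B: +8 (room for 17) → 8. Pool exhausted.
Total = 120×6 + 170×13 + 90×8 = 3650.

3650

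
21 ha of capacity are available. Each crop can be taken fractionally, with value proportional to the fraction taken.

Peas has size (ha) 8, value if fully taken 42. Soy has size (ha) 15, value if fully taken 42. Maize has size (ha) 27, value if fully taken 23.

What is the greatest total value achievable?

78.4

Best value per unit of size first: Peas 42/8≈5.25, Soy 42/15≈2.8, Maize 23/27≈0.852.
Take all of Peas (8 ha, value 42) — 13 ha left.
13 ha left: a 13/15 share of Soy gives 42×13/15 = 36.4.
Total value = 78.4.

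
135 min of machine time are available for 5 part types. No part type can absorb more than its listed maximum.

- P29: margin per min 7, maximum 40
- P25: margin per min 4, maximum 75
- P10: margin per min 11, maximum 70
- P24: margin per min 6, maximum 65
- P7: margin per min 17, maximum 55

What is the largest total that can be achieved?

Highest margin per min first: P7 17 > P10 11 > P29 7 > P24 6 > P25 4.
P7 takes 55 to reach its cap of 55 — 80 left.
P10: +70 to 70 (cap) — 10 left.
Only 10 left; P29 takes them to reach 10.
Total = 7×10 + 11×70 + 17×55 = 1775.

1775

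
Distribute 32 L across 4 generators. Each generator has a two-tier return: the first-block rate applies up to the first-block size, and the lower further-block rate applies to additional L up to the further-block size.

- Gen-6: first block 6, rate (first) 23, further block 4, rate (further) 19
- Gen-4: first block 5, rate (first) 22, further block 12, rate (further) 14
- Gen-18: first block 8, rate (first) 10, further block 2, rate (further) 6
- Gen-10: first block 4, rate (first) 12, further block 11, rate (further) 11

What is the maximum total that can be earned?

551

Rank every tier by rate: Gen-6/tier1 23 > Gen-4/tier1 22 > Gen-6/tier2 19 > Gen-4/tier2 14 > Gen-10/tier1 12 > Gen-10/tier2 11 > Gen-18/tier1 10 > Gen-18/tier2 6.
Gen-6/tier1 (23): +6 → 26 left.
Gen-4/tier1 (22): +5 → 21 left.
Gen-6 tier2 at 19: fill all 4 → 17 left.
Fill Gen-4 tier2 block (12 at 14) → 5 left.
Gen-10/tier1 (12): +4 → 1 left.
Gen-10/tier2: +1 of 11 at 11; pool empty.
Total = 23×6 + 22×5 + 19×4 + 14×12 + 12×4 + 11×1 = 551.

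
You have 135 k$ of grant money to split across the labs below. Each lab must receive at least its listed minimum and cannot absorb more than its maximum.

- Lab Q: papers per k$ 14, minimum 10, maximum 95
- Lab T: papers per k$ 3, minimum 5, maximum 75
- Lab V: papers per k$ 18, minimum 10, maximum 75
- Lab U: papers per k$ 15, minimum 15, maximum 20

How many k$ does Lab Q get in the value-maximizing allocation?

35

Meeting every minimum uses 10+5+10+15 = 40 k$, leaving 95.
Highest papers per k$ first: Lab V 18 > Lab U 15 > Lab Q 14 > Lab T 3.
Lab V: +65 to 75 (cap) → 30 left.
Lab U: +5 to 20 (cap) → 25 left.
Only 25 left; Lab Q takes them to reach 35.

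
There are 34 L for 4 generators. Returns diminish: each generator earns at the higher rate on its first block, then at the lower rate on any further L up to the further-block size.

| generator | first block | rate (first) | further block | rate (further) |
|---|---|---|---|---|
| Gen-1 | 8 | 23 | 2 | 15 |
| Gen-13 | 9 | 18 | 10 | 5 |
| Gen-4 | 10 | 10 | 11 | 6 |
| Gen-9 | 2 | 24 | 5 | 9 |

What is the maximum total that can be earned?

Treat each block as its own option and order by rate: Gen-9/first 24 > Gen-1/first 23 > Gen-13/first 18 > Gen-1/second 15 > Gen-4/first 10 > Gen-9/second 9 > Gen-4/second 6 > Gen-13/second 5.
Gen-9/first (24): +2 ; 32 left.
Gen-1/first (23): +8 ; 24 left.
Gen-13/first (18): +9 ; 15 left.
Gen-1 second at 15: fill all 2 ; 13 left.
Gen-4 first at 10: fill all 10 ; 3 left.
Gen-9/second: +3 of 5 at 9; pool empty.
Total = 24×2 + 23×8 + 18×9 + 15×2 + 10×10 + 9×3 = 551.

551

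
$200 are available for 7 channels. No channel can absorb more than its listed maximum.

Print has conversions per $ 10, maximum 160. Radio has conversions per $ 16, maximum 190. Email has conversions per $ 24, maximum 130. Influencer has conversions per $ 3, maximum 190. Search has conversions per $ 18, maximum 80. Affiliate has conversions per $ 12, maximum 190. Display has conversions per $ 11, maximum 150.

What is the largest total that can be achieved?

4380

Highest conversions per $ first: Email 24 > Search 18 > Radio 16 > Affiliate 12 > Display 11 > Print 10 > Influencer 3.
Email takes 130 to reach its cap of 130 ; 70 left.
Search has room for 80 but only 70 remain, so it gets 70.
Total = 24×130 + 18×70 = 4380.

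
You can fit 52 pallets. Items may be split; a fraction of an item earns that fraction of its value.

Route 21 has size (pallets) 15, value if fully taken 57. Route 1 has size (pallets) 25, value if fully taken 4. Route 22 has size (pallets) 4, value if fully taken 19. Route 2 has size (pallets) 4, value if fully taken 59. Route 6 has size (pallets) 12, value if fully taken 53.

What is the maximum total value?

Rank by value-to-size ratio: Route 2 59/4≈14.8, Route 22 19/4≈4.75, Route 6 53/12≈4.42, Route 21 57/15≈3.8, Route 1 4/25≈0.16.
All 4 pallets of Route 2 fit (value 59) → 48 remain.
Route 22: take in full, 4 pallets for value 19 → 44 left.
Route 6: take in full, 12 pallets for value 53 → 32 left.
Take all of Route 21 (15 pallets, value 57) → 17 pallets left.
Only 17 pallets remain; take 17/25 of Route 1 for value 4×17/25 = 2.72.
Total value = 190.72.

190.72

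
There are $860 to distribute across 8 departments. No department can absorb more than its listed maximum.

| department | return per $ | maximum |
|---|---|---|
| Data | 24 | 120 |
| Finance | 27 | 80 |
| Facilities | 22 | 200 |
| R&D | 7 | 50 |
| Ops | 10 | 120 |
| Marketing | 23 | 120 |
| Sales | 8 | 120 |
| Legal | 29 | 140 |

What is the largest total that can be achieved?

Highest return per $ first: Legal 29 > Finance 27 > Data 24 > Marketing 23 > Facilities 22 > Ops 10 > Sales 8 > R&D 7.
Legal: +140 to 140 (cap) → 720 left.
Finance: +80 to 80 (cap) → 640 left.
Data takes 120 to reach its cap of 120 → 520 left.
Marketing takes 120 to reach its cap of 120 → 400 left.
Give Facilities 200 to hit its cap of 200 → 200 left.
Give Ops 120 to hit its cap of 120 → 80 left.
Sales has room for 120 but only 80 remain, so it gets 80.
Total = 24×120 + 27×80 + 22×200 + 10×120 + 23×120 + 8×80 + 29×140 = 18100.

18100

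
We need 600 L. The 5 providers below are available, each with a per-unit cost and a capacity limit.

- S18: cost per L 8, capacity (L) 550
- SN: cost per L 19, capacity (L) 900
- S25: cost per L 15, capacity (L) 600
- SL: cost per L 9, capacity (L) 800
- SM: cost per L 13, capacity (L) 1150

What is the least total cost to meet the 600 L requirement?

Use providers in increasing cost order.
Take 550 from S18 at 8 ; need 50 more.
SL at 9: take 50 of its 800 ; requirement met.
SM, S25, SN: unused.
Cost = 550×8 + 50×9 = 4850.

4850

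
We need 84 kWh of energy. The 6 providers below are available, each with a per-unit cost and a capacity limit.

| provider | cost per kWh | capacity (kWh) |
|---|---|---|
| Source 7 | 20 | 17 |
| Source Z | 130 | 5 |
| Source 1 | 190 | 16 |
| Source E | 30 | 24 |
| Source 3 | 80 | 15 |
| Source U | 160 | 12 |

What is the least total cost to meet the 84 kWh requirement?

6920

Fill from the cheapest provider first.
Source 7 at 20: take all 17 kWh ; 67 still needed.
Source E (30): use full 24 ; 43 kWh to go.
Take 15 from Source 3 at 80 ; need 28 more.
Source Z at 130: take all 5 kWh ; 23 still needed.
Source U at 160: take all 12 kWh ; 11 still needed.
Take 11 from Source 1 at 190 to finish.
Cost = 17×20 + 24×30 + 15×80 + 5×130 + 12×160 + 11×190 = 6920.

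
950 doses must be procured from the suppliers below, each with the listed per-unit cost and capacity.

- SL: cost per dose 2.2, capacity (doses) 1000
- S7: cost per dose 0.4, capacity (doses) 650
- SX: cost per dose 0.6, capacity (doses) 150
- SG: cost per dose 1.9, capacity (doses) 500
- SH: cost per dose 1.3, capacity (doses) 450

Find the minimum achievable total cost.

Use suppliers in increasing cost order.
S7 at 0.4: take all 650 doses → 300 still needed.
SX at 0.6: take all 150 doses → 150 still needed.
SH at 1.3: take 150 of its 450 → requirement met.
SG, SL: unused.
Cost = 650×0.4 + 150×0.6 + 150×1.3 = 545.

545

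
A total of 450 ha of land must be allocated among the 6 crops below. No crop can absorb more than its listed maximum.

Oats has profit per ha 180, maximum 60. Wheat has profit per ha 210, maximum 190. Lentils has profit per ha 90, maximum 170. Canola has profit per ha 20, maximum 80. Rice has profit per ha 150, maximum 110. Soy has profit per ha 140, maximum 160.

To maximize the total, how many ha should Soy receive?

Order the crops by profit per ha: Wheat 210 > Oats 180 > Rice 150 > Soy 140 > Lentils 90 > Canola 20.
Wheat takes 190 to reach its cap of 190 → 260 left.
Give Oats 60 to hit its cap of 60 → 200 left.
Rice: +110 to 110 (cap) → 90 left.
Only 90 left; Soy takes them to reach 90.

90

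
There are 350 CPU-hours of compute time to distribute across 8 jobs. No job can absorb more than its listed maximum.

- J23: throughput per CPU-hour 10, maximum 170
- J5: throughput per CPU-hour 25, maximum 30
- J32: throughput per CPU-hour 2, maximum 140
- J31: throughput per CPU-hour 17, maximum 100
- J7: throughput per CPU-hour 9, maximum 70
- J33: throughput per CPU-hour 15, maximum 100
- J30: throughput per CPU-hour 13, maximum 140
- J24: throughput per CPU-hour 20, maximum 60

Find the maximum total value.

Order the jobs by throughput per CPU-hour: J5 25 > J24 20 > J31 17 > J33 15 > J30 13 > J23 10 > J7 9 > J32 2.
J5: +30 to 30 (cap) — 320 left.
J24 takes 60 to reach its cap of 60 — 260 left.
Give J31 100 to hit its cap of 100 — 160 left.
J33 takes 100 to reach its cap of 100 — 60 left.
J30 has room for 140 but only 60 remain, so it gets 60.
Total = 25×30 + 17×100 + 15×100 + 13×60 + 20×60 = 5930.

5930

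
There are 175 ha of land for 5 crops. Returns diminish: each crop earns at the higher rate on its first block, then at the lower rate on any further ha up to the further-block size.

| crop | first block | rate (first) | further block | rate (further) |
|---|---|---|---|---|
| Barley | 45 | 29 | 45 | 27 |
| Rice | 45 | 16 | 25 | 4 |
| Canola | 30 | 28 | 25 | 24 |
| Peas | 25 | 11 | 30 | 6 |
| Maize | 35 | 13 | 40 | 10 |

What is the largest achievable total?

Order all 10 blocks by rate: Barley/tier1 29 > Canola/tier1 28 > Barley/tier2 27 > Canola/tier2 24 > Rice/tier1 16 > Maize/tier1 13 > Peas/tier1 11 > Maize/tier2 10 > Peas/tier2 6 > Rice/tier2 4.
Fill Barley tier1 block (45 at 29) → 130 left.
Canola tier1 at 28: fill all 30 → 100 left.
Fill Barley tier2 block (45 at 27) → 55 left.
Canola tier2 at 24: fill all 25 → 30 left.
30 remain; put them into Rice tier1 at 16.
Total = 29×45 + 28×30 + 27×45 + 24×25 + 16×30 = 4440.

4440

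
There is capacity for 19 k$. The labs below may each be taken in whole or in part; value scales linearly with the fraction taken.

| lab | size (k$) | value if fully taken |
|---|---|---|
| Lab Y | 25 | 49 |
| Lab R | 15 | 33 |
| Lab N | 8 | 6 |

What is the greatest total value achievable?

40.84

Sort by value density: Lab R 33/15≈2.2, Lab Y 49/25≈1.96, Lab N 6/8≈0.75.
Take all of Lab R (15 k$, value 33) — 4 k$ left.
Fill the last 4 k$ with part of Lab Y: 4/25 of it earns 7.84.
Total value = 40.84.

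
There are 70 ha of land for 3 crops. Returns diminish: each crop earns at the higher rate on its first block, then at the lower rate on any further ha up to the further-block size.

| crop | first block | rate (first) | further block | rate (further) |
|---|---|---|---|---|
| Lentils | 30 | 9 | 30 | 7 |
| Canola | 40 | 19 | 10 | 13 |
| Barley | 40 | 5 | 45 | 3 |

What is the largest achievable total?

Treat each block as its own option and order by rate: Canola/T1 19 > Canola/T2 13 > Lentils/T1 9 > Lentils/T2 7 > Barley/T1 5 > Barley/T2 3.
Canola T1 at 19: fill all 40 ; 30 left.
Canola/T2 (13): +10 ; 20 left.
Lentils T1 at 9: only 20 left, fill 20.
Total = 19×40 + 13×10 + 9×20 = 1070.

1070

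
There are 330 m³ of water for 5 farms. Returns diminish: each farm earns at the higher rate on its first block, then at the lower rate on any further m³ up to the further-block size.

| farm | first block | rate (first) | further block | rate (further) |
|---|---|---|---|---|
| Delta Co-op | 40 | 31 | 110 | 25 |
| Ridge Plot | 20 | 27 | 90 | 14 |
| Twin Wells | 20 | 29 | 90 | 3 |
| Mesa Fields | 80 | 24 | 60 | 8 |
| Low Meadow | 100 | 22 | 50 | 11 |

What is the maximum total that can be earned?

8350

Order all 10 blocks by rate: Delta Co-op/first 31 > Twin Wells/first 29 > Ridge Plot/first 27 > Delta Co-op/second 25 > Mesa Fields/first 24 > Low Meadow/first 22 > Ridge Plot/second 14 > Low Meadow/second 11 > Mesa Fields/second 8 > Twin Wells/second 3.
Delta Co-op first at 31: fill all 40 — 290 left.
Twin Wells/first (29): +20 — 270 left.
Ridge Plot/first (27): +20 — 250 left.
Fill Delta Co-op second block (110 at 25) — 140 left.
Mesa Fields first at 24: fill all 80 — 60 left.
Low Meadow/first: +60 of 100 at 22; pool empty.
Total = 31×40 + 29×20 + 27×20 + 25×110 + 24×80 + 22×60 = 8350.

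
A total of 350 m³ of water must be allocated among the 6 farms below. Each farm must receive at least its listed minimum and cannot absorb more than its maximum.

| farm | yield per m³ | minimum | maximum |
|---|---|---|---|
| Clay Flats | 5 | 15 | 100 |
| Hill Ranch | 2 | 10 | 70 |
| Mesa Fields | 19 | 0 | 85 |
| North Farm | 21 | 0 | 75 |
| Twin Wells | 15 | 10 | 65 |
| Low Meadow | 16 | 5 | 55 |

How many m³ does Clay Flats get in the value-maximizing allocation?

Meeting every minimum uses 15+10+0+0+10+5 = 40 m³, leaving 310.
Order the farms by yield per m³: North Farm 21 > Mesa Fields 19 > Low Meadow 16 > Twin Wells 15 > Clay Flats 5 > Hill Ranch 2.
Give North Farm 75 more to hit its cap of 75 → 235 left.
Mesa Fields: +85 to 85 (cap) → 150 left.
Low Meadow takes 50 more to reach its cap of 55 → 100 left.
Twin Wells takes 55 more to reach its cap of 65 → 45 left.
Clay Flats has room for 85 more but only 45 remain, so it gets 60.

60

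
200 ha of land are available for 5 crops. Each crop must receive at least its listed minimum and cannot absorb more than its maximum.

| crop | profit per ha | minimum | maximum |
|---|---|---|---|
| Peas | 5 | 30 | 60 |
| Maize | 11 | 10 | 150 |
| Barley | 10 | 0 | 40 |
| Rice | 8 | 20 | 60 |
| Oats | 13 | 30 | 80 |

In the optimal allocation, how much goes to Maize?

Meeting every minimum uses 30+10+0+20+30 = 90 ha, leaving 110.
Highest profit per ha first: Oats 13 > Maize 11 > Barley 10 > Rice 8 > Peas 5.
Give Oats 50 more to hit its cap of 80 ; 60 left.
Maize: +60 (room for 140) → 70. Pool exhausted.

70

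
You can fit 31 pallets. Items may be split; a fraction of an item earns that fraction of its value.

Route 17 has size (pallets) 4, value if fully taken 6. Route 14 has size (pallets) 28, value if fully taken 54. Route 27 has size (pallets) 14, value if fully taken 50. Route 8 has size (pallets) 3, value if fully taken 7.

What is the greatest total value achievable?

Best value per unit of size first: Route 27 50/14≈3.57, Route 8 7/3≈2.33, Route 14 54/28≈1.93, Route 17 6/4≈1.5.
Route 27: take in full, 14 pallets for value 50 — 17 left.
All 3 pallets of Route 8 fit (value 7) — 14 remain.
Fill the last 14 pallets with part of Route 14: 14/28 of it earns 27.
Total value = 84.

84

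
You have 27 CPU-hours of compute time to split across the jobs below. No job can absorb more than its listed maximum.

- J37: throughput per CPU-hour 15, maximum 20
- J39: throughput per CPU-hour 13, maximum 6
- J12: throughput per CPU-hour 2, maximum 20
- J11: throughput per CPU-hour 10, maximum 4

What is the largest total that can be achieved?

Rank by throughput per CPU-hour: J37 15 > J39 13 > J11 10 > J12 2.
Give J37 20 to hit its cap of 20 → 7 left.
Give J39 6 to hit its cap of 6 → 1 left.
J11: +1 (room for 4) → 1. Pool exhausted.
Total = 15×20 + 13×6 + 10×1 = 388.

388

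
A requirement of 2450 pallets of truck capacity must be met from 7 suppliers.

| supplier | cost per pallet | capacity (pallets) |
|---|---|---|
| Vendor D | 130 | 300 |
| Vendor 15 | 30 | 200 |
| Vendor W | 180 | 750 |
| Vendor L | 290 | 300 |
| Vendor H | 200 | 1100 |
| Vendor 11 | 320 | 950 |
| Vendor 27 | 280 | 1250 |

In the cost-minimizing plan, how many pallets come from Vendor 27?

Fill from the cheapest supplier first.
Vendor 15 at 30: take all 200 pallets ; 2250 still needed.
Take 300 from Vendor D at 130 ; need 1950 more.
Vendor W (180): use full 750 ; 1200 pallets to go.
Vendor H (200): use full 1100 ; 100 pallets to go.
Vendor 27 at 280: take 100 of its 1250 ; requirement met.
Vendor L, Vendor 11: unused.

100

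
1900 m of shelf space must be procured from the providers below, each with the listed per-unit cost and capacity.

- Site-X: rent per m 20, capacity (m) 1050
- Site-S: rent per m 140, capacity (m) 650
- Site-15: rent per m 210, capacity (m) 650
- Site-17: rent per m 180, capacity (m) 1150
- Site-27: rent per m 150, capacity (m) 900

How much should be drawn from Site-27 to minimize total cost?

200

Cheapest first:
Site-X at 20: take all 1050 m — 850 still needed.
Take 650 from Site-S at 140 — need 200 more.
Site-27 at 150: take 200 of its 900 — requirement met.
Site-17, Site-15: unused.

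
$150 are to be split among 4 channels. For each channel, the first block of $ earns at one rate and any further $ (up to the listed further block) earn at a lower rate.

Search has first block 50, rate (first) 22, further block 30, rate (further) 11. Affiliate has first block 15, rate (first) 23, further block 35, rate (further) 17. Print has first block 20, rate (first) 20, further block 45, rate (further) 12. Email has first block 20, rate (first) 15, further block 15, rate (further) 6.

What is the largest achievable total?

Treat each block as its own option and order by rate: Affiliate/tier1 23 > Search/tier1 22 > Print/tier1 20 > Affiliate/tier2 17 > Email/tier1 15 > Print/tier2 12 > Search/tier2 11 > Email/tier2 6.
Affiliate/tier1 (23): +15 → 135 left.
Search tier1 at 22: fill all 50 → 85 left.
Fill Print tier1 block (20 at 20) → 65 left.
Affiliate tier2 at 17: fill all 35 → 30 left.
Fill Email tier1 block (20 at 15) → 10 left.
Print tier2 at 12: only 10 left, fill 10.
Total = 23×15 + 22×50 + 20×20 + 17×35 + 15×20 + 12×10 = 2860.

2860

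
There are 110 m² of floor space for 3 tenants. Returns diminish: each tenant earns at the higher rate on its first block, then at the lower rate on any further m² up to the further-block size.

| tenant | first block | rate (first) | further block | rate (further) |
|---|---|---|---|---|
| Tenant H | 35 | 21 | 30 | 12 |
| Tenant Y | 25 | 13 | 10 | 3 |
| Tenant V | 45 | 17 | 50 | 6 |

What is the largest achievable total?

1885

Rank every tier by rate: Tenant H/first 21 > Tenant V/first 17 > Tenant Y/first 13 > Tenant H/second 12 > Tenant V/second 6 > Tenant Y/second 3.
Tenant H/first (21): +35 ; 75 left.
Tenant V first at 17: fill all 45 ; 30 left.
Tenant Y/first (13): +25 ; 5 left.
Tenant H second at 12: only 5 left, fill 5.
Total = 21×35 + 17×45 + 13×25 + 12×5 = 1885.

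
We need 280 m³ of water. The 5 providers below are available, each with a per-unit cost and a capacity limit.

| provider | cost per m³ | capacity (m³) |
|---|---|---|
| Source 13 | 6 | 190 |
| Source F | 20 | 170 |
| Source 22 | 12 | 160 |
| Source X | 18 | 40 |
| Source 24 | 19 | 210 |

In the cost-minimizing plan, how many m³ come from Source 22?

90

Use providers in increasing cost order.
Source 13 (6): use full 190 → 90 m³ to go.
Source 22 at 12: take 90 of its 160 → requirement met.
Source X, Source 24, Source F: unused.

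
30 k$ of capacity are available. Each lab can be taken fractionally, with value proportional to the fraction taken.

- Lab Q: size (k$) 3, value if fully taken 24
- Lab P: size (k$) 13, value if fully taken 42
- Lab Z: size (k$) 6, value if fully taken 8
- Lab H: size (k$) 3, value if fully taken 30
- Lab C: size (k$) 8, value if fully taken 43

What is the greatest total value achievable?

143

Rank by value-to-size ratio: Lab H 30/3≈10, Lab Q 24/3≈8, Lab C 43/8≈5.38, Lab P 42/13≈3.23, Lab Z 8/6≈1.33.
All 3 k$ of Lab H fit (value 30) → 27 remain.
All 3 k$ of Lab Q fit (value 24) → 24 remain.
Lab C: take in full, 8 k$ for value 43 → 16 left.
All 13 k$ of Lab P fit (value 42) → 3 remain.
Only 3 k$ remain; take 3/6 of Lab Z for value 8×3/6 = 4.
Total value = 143.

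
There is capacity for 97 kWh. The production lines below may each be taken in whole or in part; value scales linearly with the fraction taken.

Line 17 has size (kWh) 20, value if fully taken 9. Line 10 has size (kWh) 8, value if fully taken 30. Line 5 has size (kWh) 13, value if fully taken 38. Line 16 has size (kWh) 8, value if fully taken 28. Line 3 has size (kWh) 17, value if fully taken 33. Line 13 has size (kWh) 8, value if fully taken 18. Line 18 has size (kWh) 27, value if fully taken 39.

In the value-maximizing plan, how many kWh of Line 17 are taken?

16

Sort by value density: Line 10 30/8≈3.75, Line 16 28/8≈3.5, Line 5 38/13≈2.92, Line 13 18/8≈2.25, Line 3 33/17≈1.94, Line 18 39/27≈1.44, Line 17 9/20≈0.45.
Line 10: take in full, 8 kWh for value 30 — 89 left.
Take all of Line 16 (8 kWh, value 28) — 81 kWh left.
Take all of Line 5 (13 kWh, value 38) — 68 kWh left.
Line 13: take in full, 8 kWh for value 18 — 60 left.
All 17 kWh of Line 3 fit (value 33) — 43 remain.
Take all of Line 18 (27 kWh, value 39) — 16 kWh left.
Fill the last 16 kWh with part of Line 17: 16/20 of it earns 7.2.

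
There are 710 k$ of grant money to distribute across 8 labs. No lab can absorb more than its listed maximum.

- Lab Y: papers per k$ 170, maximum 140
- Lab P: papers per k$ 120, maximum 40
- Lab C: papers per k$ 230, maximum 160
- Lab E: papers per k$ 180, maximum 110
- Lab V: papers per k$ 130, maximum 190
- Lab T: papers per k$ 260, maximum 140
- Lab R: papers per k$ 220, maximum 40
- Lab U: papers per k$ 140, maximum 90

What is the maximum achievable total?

Rank by papers per k$: Lab T 260 > Lab C 230 > Lab R 220 > Lab E 180 > Lab Y 170 > Lab U 140 > Lab V 130 > Lab P 120.
Lab T takes 140 to reach its cap of 140 — 570 left.
Lab C: +160 to 160 (cap) — 410 left.
Give Lab R 40 to hit its cap of 40 — 370 left.
Give Lab E 110 to hit its cap of 110 — 260 left.
Lab Y takes 140 to reach its cap of 140 — 120 left.
Lab U: +90 to 90 (cap) — 30 left.
Only 30 left; Lab V takes them to reach 30.
Total = 170×140 + 230×160 + 180×110 + 130×30 + 260×140 + 220×40 + 140×90 = 142100.

142100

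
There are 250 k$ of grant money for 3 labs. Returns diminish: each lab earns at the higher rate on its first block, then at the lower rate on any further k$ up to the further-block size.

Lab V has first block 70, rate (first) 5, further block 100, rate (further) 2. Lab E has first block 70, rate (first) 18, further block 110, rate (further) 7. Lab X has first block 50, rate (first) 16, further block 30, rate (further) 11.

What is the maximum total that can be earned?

3090

Rank every tier by rate: Lab E/first 18 > Lab X/first 16 > Lab X/second 11 > Lab E/second 7 > Lab V/first 5 > Lab V/second 2.
Fill Lab E first block (70 at 18) ; 180 left.
Fill Lab X first block (50 at 16) ; 130 left.
Lab X second at 11: fill all 30 ; 100 left.
Lab E/second: +100 of 110 at 7; pool empty.
Total = 18×70 + 16×50 + 11×30 + 7×100 = 3090.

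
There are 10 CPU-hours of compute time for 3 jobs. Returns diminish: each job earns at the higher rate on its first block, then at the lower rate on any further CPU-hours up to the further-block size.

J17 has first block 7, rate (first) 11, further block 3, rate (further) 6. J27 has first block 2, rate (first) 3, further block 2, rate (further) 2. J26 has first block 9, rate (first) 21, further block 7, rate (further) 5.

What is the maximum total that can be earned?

200

Order all 6 blocks by rate: J26/first 21 > J17/first 11 > J17/second 6 > J26/second 5 > J27/first 3 > J27/second 2.
J26 first at 21: fill all 9 — 1 left.
J17/first: +1 of 7 at 11; pool empty.
Total = 21×9 + 11×1 = 200.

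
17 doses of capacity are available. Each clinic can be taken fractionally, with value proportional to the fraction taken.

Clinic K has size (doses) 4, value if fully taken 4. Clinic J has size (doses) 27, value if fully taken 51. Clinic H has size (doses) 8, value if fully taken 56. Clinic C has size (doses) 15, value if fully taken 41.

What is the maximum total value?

Sort by value density: Clinic H 56/8≈7, Clinic C 41/15≈2.73, Clinic J 51/27≈1.89, Clinic K 4/4≈1.
All 8 doses of Clinic H fit (value 56) — 9 remain.
Only 9 doses remain; take 9/15 of Clinic C for value 41×9/15 = 24.6.
Total value = 80.6.

80.6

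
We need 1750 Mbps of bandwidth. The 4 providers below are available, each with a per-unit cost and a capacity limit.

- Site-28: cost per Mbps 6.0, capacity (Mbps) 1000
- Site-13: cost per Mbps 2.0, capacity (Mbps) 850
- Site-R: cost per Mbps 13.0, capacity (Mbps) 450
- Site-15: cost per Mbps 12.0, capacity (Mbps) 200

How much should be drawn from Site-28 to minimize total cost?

900

Use providers in increasing cost order.
Take 850 from Site-13 at 2.0 ; need 900 more.
Take 900 from Site-28 at 6.0 to finish.
Site-15, Site-R: unused.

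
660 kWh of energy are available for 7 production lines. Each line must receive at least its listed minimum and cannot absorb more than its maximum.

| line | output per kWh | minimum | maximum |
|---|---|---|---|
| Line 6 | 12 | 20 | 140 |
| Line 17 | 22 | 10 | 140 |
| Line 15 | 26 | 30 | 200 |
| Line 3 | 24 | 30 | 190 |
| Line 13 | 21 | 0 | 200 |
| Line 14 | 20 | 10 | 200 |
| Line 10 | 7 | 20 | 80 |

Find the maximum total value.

Meeting every minimum uses 20+10+30+30+0+10+20 = 120 kWh, leaving 540.
Highest output per kWh first: Line 15 26 > Line 3 24 > Line 17 22 > Line 13 21 > Line 14 20 > Line 6 12 > Line 10 7.
Line 15: +170 to 200 (cap) — 370 left.
Line 3: +160 to 190 (cap) — 210 left.
Give Line 17 130 more to hit its cap of 140 — 80 left.
Line 13: +80 (room for 200) → 80. Pool exhausted.
Total = 12×20 + 22×140 + 26×200 + 24×190 + 21×80 + 20×10 + 7×20 = 15100.

15100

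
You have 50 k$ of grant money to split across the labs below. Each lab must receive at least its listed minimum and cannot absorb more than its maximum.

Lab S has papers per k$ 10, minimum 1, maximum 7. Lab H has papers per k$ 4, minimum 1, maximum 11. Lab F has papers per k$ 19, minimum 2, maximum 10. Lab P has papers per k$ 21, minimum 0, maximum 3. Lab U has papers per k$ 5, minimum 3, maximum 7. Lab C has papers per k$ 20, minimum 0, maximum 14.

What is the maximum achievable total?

674

Meeting every minimum uses 1+1+2+0+3+0 = 7 k$, leaving 43.
Highest papers per k$ first: Lab P 21 > Lab C 20 > Lab F 19 > Lab S 10 > Lab U 5 > Lab H 4.
Lab P: +3 to 3 (cap) — 40 left.
Give Lab C 14 more to hit its cap of 14 — 26 left.
Lab F takes 8 more to reach its cap of 10 — 18 left.
Lab S takes 6 more to reach its cap of 7 — 12 left.
Lab U takes 4 more to reach its cap of 7 — 8 left.
Only 8 left; Lab H takes them to reach 9.
Total = 10×7 + 4×9 + 19×10 + 21×3 + 5×7 + 20×14 = 674.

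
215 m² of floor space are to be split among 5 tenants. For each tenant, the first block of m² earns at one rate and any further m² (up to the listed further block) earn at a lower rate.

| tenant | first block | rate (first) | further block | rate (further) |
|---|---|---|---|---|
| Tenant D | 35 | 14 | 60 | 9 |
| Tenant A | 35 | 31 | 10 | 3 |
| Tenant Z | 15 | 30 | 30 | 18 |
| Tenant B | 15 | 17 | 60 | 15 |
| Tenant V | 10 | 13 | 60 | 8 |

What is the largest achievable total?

3985

Rank every tier by rate: Tenant A/first 31 > Tenant Z/first 30 > Tenant Z/second 18 > Tenant B/first 17 > Tenant B/second 15 > Tenant D/first 14 > Tenant V/first 13 > Tenant D/second 9 > Tenant V/second 8 > Tenant A/second 3.
Tenant A/first (31): +35 → 180 left.
Fill Tenant Z first block (15 at 30) → 165 left.
Fill Tenant Z second block (30 at 18) → 135 left.
Tenant B first at 17: fill all 15 → 120 left.
Tenant B second at 15: fill all 60 → 60 left.
Tenant D/first (14): +35 → 25 left.
Tenant V/first (13): +10 → 15 left.
15 remain; put them into Tenant D second at 9.
Total = 31×35 + 30×15 + 18×30 + 17×15 + 15×60 + 14×35 + 13×10 + 9×15 = 3985.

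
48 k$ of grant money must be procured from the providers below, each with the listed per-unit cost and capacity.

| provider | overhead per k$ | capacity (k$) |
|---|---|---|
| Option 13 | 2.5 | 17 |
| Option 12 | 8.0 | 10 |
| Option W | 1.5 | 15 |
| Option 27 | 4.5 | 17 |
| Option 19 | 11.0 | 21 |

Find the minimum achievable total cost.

137

Fill from the cheapest provider first.
Take 15 from Option W at 1.5 ; need 33 more.
Option 13 (2.5): use full 17 ; 16 k$ to go.
Take 16 from Option 27 at 4.5 to finish.
Option 12, Option 19: unused.
Cost = 15×1.5 + 17×2.5 + 16×4.5 = 137.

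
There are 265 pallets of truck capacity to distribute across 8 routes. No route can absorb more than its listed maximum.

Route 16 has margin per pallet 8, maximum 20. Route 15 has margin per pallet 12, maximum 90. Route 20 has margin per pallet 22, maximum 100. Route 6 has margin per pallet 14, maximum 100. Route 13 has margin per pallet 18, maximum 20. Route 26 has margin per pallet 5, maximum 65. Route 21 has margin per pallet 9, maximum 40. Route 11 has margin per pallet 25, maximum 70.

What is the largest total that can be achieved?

5360

Highest margin per pallet first: Route 11 25 > Route 20 22 > Route 13 18 > Route 6 14 > Route 15 12 > Route 21 9 > Route 16 8 > Route 26 5.
Route 11 takes 70 to reach its cap of 70 ; 195 left.
Give Route 20 100 to hit its cap of 100 ; 95 left.
Route 13 takes 20 to reach its cap of 20 ; 75 left.
Route 6 has room for 100 but only 75 remain, so it gets 75.
Total = 22×100 + 14×75 + 18×20 + 25×70 = 5360.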